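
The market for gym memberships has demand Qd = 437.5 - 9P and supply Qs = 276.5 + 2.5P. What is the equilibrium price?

Set Qd = Qs: 437.5 - 9P = 276.5 + 2.5P.
161 = 11.5P, so P* = 14.
Q* = 437.5 − 9(14) = 311.5.

P* = 14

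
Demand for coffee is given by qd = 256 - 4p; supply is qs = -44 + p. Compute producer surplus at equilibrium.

Producer surplus = 128

Equilibrium: 256 - 4p = -44 + p gives p* = 60, q* = 16.
Supply starts at p = 44 (where qs = 0).
PS = ½(60 − 44)(16) = 128.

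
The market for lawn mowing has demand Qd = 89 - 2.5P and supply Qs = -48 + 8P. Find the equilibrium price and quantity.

P* = 274/21, Q* = 1184/21

Set Qd = Qs: 89 - 2.5P = -48 + 8P.
137 = 10.5P, so P* = 274/21.
Q* = 89 − 2.5(274/21) = 1184/21.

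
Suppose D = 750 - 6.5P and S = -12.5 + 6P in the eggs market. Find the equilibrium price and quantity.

Set D = S: 750 - 6.5P = -12.5 + 6P.
762.5 = 12.5P, so P* = 61.
Q* = 750 − 6.5(61) = 353.5.

P* = 61, Q* = 353.5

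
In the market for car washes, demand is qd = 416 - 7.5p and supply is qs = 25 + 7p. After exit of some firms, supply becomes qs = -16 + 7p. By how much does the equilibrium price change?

Δp = 82/29

Original equilibrium: p* = 782/29, q* = 6199/29.
New equilibrium: 416 - 7.5p = -16 + 7p, so 432 = 14.5p and p' = 864/29; q' = 416 − 7.5(864/29) = 5584/29.
Change in price: 864/29 − 782/29 = 82/29.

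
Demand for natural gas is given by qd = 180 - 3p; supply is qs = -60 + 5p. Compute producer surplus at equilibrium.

Producer surplus = 810

Equilibrium: 180 - 3p = -60 + 5p gives p* = 30, q* = 90.
Supply starts at p = 12 (where qs = 0).
PS = ½(30 − 12)(90) = 810.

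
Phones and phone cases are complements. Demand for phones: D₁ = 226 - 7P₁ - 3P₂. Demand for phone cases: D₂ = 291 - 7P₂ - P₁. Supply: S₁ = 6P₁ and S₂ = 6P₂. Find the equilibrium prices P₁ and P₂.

Market 1: 226 - 7P₁ - 3P₂ = 6P₁ → 13P₁ + 3P₂ = 226.
Market 2: 13P₂ + P₁ = 291.
Eliminating P₂: 13×(1) − 3×(2) gives 166P₁ = 2065, so P₁ = 2065/166.
Back-substitute into (2): P₂ = (291 − 1×2065/166) / 13 = 3557/166.

P₁ = 2065/166, P₂ = 3557/166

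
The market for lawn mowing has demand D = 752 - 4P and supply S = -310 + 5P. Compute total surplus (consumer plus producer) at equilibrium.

Total surplus = 17640

Equilibrium: 752 - 4P = -310 + 5P gives P* = 118, Q* = 280.
Demand choke price: P = 188; supply starts at P = 62.
CS = ½(188 − 118)(280) = 9800; PS = ½(118 − 62)(280) = 7840.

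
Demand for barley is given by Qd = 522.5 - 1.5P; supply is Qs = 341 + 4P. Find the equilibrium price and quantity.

P* = 33, Q* = 473

Set Qd = Qs: 522.5 - 1.5P = 341 + 4P.
181.5 = 5.5P, so P* = 33.
Q* = 522.5 − 1.5(33) = 473.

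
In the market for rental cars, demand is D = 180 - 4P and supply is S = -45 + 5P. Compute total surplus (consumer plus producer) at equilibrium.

Total surplus = 1440

Equilibrium: 180 - 4P = -45 + 5P gives P* = 25, Q* = 80.
Demand choke price: P = 45; supply starts at P = 9.
CS = ½(45 − 25)(80) = 800; PS = ½(25 − 9)(80) = 640.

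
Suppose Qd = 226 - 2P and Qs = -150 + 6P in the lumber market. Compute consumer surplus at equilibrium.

Consumer surplus = 4356

Equilibrium: 226 - 2P = -150 + 6P gives P* = 47, Q* = 132.
Demand choke price (Qd = 0): P = 113.
CS = ½(113 − 47)(132) = 4356.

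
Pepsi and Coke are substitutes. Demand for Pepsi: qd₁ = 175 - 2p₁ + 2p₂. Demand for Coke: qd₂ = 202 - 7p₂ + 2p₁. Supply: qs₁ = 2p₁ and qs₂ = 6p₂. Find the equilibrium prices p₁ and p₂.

Market 1: 175 - 2p₁ + 2p₂ = 2p₁ → 4p₁ - 2p₂ = 175.
Market 2: 13p₂ - 2p₁ = 202.
Eliminating p₂: 13×(1) + 2×(2) gives 48p₁ = 2679, so p₁ = 55.8125.
Back-substitute into (2): p₂ = (202 + 2×55.8125) / 13 = 24.125.

p₁ = 55.8125, p₂ = 24.125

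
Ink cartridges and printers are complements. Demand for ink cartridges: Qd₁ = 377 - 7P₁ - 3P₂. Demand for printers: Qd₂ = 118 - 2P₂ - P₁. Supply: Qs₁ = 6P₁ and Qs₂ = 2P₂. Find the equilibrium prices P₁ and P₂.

Market 1: 377 - 7P₁ - 3P₂ = 6P₁ → 13P₁ + 3P₂ = 377.
Market 2: 4P₂ + P₁ = 118.
Eliminating P₂: 4×(1) − 3×(2) gives 49P₁ = 1154, so P₁ = 1154/49.
Back-substitute into (2): P₂ = (118 − 1×1154/49) / 4 = 1157/49.

P₁ = 1154/49, P₂ = 1157/49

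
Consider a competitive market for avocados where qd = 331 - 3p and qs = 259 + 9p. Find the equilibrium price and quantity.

Set qd = qs: 331 - 3p = 259 + 9p.
72 = 12p, so p* = 6.
q* = 331 − 3(6) = 313.

p* = 6, q* = 313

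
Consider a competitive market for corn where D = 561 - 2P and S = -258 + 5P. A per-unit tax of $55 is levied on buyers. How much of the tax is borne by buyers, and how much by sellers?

Pre-tax equilibrium: P* = 117, Q* = 327.
Tax on buyers shifts demand to D = 561 − 2(P + 55) = 451 - 2P.
451 - 2P = -258 + 5P gives seller price Ps = 709/7; buyers pay Pb = 709/7 + 55 = 1094/7.
New quantity: Q = 561 − 2(1094/7) = 1739/7.
Buyer burden = 1094/7 − 117 = 275/7; seller burden = 117 − 709/7 = 110/7.

Buyers bear 275/7, sellers bear 110/7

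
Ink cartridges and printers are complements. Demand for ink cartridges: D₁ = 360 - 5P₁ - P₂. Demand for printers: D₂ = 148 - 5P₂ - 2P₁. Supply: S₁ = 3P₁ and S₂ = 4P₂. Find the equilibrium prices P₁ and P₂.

P₁ = 1546/35, P₂ = 232/35

Market 1: 360 - 5P₁ - P₂ = 3P₁ → 8P₁ + P₂ = 360.
Market 2: 9P₂ + 2P₁ = 148.
Eliminating P₂: 9×(1) − 1×(2) gives 70P₁ = 3092, so P₁ = 1546/35.
Back-substitute into (2): P₂ = (148 − 2×1546/35) / 9 = 232/35.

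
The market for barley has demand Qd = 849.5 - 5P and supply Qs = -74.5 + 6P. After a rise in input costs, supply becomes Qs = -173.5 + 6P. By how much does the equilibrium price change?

Original equilibrium: P* = 84, Q* = 429.5.
New equilibrium: 849.5 - 5P = -173.5 + 6P, so 1023 = 11P and P' = 93; Q' = 849.5 − 5(93) = 384.5.
Change in price: 93 − 84 = 9.

ΔP = 9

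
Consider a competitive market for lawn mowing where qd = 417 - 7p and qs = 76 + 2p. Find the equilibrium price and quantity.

Set qd = qs: 417 - 7p = 76 + 2p.
341 = 9p, so p* = 341/9.
q* = 417 − 7(341/9) = 1366/9.

p* = 341/9, q* = 1366/9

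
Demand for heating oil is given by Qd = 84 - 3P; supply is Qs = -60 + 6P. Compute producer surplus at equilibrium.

Producer surplus = 108

Equilibrium: 84 - 3P = -60 + 6P gives P* = 16, Q* = 36.
Supply starts at P = 10 (where Qs = 0).
PS = ½(16 − 10)(36) = 108.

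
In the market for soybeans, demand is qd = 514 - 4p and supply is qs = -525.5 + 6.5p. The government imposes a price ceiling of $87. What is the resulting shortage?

Shortage = 126

Equilibrium price would be p* = 99, so the ceiling at 87 binds.
At p = 87: qd = 514 − 4(87) = 166, qs = -525.5 + 6.5(87) = 40.
Shortage = 166 − 40 = 126.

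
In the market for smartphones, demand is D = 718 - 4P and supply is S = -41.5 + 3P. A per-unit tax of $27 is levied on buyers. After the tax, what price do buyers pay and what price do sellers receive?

Pre-tax equilibrium: P* = 108.5, Q* = 284.
Tax on buyers shifts demand to D = 718 − 4(P + 27) = 610 - 4P.
610 - 4P = -41.5 + 3P gives seller price Ps = 1303/14; buyers pay Pb = 1303/14 + 27 = 1681/14.
New quantity: Q = 718 − 4(1681/14) = 1664/7.

Buyers pay 1681/14, sellers receive 1303/14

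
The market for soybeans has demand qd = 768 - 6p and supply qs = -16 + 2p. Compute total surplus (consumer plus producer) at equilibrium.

Total surplus = 10800

Equilibrium: 768 - 6p = -16 + 2p gives p* = 98, q* = 180.
Demand choke price: p = 128; supply starts at p = 8.
CS = ½(128 − 98)(180) = 2700; PS = ½(98 − 8)(180) = 8100.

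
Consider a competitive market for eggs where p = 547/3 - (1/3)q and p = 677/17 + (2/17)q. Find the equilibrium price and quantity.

p* = 77, q* = 316

Set the two price expressions equal: 547/3 - (1/3)q = 677/17 + (2/17)q.
7268/51 = (23/51)q, so q* = 316.
p* = 547/3 − (1/3)(316) = 77.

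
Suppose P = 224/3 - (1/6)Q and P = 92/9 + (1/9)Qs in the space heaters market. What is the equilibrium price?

Set the two price expressions equal: 224/3 - (1/6)Q = 92/9 + (1/9)Q.
580/9 = (5/18)Q, so Q* = 232.
P* = 224/3 − (1/6)(232) = 36.

P* = 36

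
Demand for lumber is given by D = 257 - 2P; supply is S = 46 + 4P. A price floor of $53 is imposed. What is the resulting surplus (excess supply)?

Equilibrium price would be P* = 211/6, so the floor at 53 binds.
At P = 53: D = 151, S = 258.
Surplus = 258 − 151 = 107.

Surplus = 107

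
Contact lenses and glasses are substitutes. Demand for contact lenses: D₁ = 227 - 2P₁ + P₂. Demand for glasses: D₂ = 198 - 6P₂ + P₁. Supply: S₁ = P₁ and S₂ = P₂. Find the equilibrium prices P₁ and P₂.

Market 1: 227 - 2P₁ + P₂ = P₁ → 3P₁ - P₂ = 227.
Market 2: 7P₂ - P₁ = 198.
Eliminating P₂: 7×(1) + 1×(2) gives 20P₁ = 1787, so P₁ = 89.35.
Back-substitute into (2): P₂ = (198 + 1×89.35) / 7 = 41.05.

P₁ = 89.35, P₂ = 41.05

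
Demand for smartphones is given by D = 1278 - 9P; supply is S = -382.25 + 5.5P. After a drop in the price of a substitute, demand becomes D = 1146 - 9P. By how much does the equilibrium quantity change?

ΔQ = -1452/29

Original equilibrium: P* = 114.5, Q* = 247.5.
New equilibrium: 1146 - 9P = -382.25 + 5.5P, so 1528.25 = 14.5P and P' = 6113/58; Q' = 1146 − 9(6113/58) = 11451/58.
Change in quantity: 11451/58 − 247.5 = -1452/29.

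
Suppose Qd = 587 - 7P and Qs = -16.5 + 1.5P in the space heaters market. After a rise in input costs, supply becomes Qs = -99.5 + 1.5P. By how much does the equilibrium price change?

ΔP = 166/17

Original equilibrium: P* = 71, Q* = 90.
New equilibrium: 587 - 7P = -99.5 + 1.5P, so 686.5 = 8.5P and P' = 1373/17; Q' = 587 − 7(1373/17) = 368/17.
Change in price: 1373/17 − 71 = 166/17.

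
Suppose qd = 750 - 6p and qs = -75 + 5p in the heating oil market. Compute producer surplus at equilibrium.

Equilibrium: 750 - 6p = -75 + 5p gives p* = 75, q* = 300.
Supply starts at p = 15 (where qs = 0).
PS = ½(75 − 15)(300) = 9000.

Producer surplus = 9000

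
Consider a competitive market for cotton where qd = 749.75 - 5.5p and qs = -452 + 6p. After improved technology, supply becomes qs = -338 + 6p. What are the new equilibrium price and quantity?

Original equilibrium: p* = 104.5, q* = 175.
New equilibrium: 749.75 - 5.5p = -338 + 6p, so 1087.75 = 11.5p and p' = 4351/46; q' = 749.75 − 5.5(4351/46) = 5279/23.

p' = 4351/46, q' = 5279/23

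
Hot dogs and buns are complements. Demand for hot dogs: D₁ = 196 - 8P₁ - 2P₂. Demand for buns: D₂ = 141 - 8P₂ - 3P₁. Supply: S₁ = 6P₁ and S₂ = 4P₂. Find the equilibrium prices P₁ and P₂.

Market 1: 196 - 8P₁ - 2P₂ = 6P₁ → 14P₁ + 2P₂ = 196.
Market 2: 12P₂ + 3P₁ = 141.
Eliminating P₂: 12×(1) − 2×(2) gives 162P₁ = 2070, so P₁ = 115/9.
Back-substitute into (2): P₂ = (141 − 3×115/9) / 12 = 77/9.

P₁ = 115/9, P₂ = 77/9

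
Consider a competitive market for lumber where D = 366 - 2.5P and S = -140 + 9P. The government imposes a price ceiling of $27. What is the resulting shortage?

Equilibrium price would be P* = 44, so the ceiling at 27 binds.
At P = 27: D = 366 − 2.5(27) = 298.5, S = -140 + 9(27) = 103.
Shortage = 298.5 − 103 = 195.5.

Shortage = 195.5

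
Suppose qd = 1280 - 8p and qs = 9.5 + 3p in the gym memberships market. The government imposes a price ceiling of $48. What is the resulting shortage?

Equilibrium price would be p* = 115.5, so the ceiling at 48 binds.
At p = 48: qd = 1280 − 8(48) = 896, qs = 9.5 + 3(48) = 153.5.
Shortage = 896 − 153.5 = 742.5.

Shortage = 742.5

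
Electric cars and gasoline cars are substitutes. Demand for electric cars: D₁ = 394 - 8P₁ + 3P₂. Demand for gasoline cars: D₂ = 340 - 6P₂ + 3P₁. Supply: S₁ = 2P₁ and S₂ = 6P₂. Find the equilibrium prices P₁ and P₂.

Market 1: 394 - 8P₁ + 3P₂ = 2P₁ → 10P₁ - 3P₂ = 394.
Market 2: 12P₂ - 3P₁ = 340.
Eliminating P₂: 12×(1) + 3×(2) gives 111P₁ = 5748, so P₁ = 1916/37.
Back-substitute into (2): P₂ = (340 + 3×1916/37) / 12 = 4582/111.

P₁ = 1916/37, P₂ = 4582/111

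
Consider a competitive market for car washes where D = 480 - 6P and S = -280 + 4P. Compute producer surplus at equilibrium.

Producer surplus = 72

Equilibrium: 480 - 6P = -280 + 4P gives P* = 76, Q* = 24.
Supply starts at P = 70 (where S = 0).
PS = ½(76 − 70)(24) = 72.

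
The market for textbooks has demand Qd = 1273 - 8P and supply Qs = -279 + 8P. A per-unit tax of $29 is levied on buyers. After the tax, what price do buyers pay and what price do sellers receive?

Pre-tax equilibrium: P* = 97, Q* = 497.
Tax on buyers shifts demand to Qd = 1273 − 8(P + 29) = 1041 - 8P.
1041 - 8P = -279 + 8P gives seller price Ps = 82.5; buyers pay Pb = 82.5 + 29 = 111.5.
New quantity: Q = 1273 − 8(111.5) = 381.

Buyers pay $111.5, sellers receive $82.5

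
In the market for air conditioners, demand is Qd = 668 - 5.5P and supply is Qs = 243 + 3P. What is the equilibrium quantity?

Q* = 393

Set Qd = Qs: 668 - 5.5P = 243 + 3P.
425 = 8.5P, so P* = 50.
Q* = 668 − 5.5(50) = 393.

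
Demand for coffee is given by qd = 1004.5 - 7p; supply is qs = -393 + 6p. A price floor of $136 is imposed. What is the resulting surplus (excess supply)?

Surplus = 370.5

Equilibrium price would be p* = 107.5, so the floor at 136 binds.
At p = 136: qd = 52.5, qs = 423.
Surplus = 423 − 52.5 = 370.5.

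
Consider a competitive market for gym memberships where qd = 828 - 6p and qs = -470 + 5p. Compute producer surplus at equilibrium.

Equilibrium: 828 - 6p = -470 + 5p gives p* = 118, q* = 120.
Supply starts at p = 94 (where qs = 0).
PS = ½(118 − 94)(120) = 1440.

Producer surplus = 1440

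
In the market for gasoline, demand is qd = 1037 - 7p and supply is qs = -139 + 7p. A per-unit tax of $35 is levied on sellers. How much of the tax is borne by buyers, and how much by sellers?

Pre-tax equilibrium: p* = 84, q* = 449.
Tax on sellers shifts supply to qs = -139 + 7(p − 35) = -384 + 7p.
1037 - 7p = -384 + 7p gives buyer price pb = 101.5; sellers receive ps = 101.5 − 35 = 66.5.
New quantity: q = 1037 − 7(101.5) = 326.5.
Buyer burden = 101.5 − 84 = 17.5; seller burden = 84 − 66.5 = 17.5.

Buyers bear $17.5, sellers bear $17.5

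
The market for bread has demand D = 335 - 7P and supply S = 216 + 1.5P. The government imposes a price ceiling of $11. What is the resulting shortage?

Shortage = 25.5

Equilibrium price would be P* = 14, so the ceiling at 11 binds.
At P = 11: D = 335 − 7(11) = 258, S = 216 + 1.5(11) = 232.5.
Shortage = 258 − 232.5 = 25.5.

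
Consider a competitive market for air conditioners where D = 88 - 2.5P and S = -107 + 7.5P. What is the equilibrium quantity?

Set D = S: 88 - 2.5P = -107 + 7.5P.
195 = 10P, so P* = 19.5.
Q* = 88 − 2.5(19.5) = 39.25.

Q* = 39.25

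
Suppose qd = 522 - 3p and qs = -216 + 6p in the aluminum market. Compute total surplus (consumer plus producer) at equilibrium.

Total surplus = 19044

Equilibrium: 522 - 3p = -216 + 6p gives p* = 82, q* = 276.
Demand choke price: p = 174; supply starts at p = 36.
CS = ½(174 − 82)(276) = 12696; PS = ½(82 − 36)(276) = 6348.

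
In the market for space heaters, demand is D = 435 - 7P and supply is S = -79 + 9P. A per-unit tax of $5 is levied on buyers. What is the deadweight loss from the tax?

Pre-tax equilibrium: P* = 32.125, Q* = 210.125.
Tax on buyers shifts demand to D = 435 − 7(P + 5) = 400 - 7P.
400 - 7P = -79 + 9P gives seller price Ps = 29.9375; buyers pay Pb = 29.9375 + 5 = 34.9375.
New quantity: Q = 435 − 7(34.9375) = 190.4375.
DWL = ½ × 5 × (210.125 − 190.4375) = 49.21875.

Deadweight loss = 49.21875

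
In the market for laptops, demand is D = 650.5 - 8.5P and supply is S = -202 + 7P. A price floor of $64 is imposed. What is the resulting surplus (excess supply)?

Surplus = 139.5

Equilibrium price would be P* = 55, so the floor at 64 binds.
At P = 64: D = 106.5, S = 246.
Surplus = 246 − 106.5 = 139.5.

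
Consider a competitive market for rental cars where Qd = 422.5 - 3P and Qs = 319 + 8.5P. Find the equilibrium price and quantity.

P* = 9, Q* = 395.5

Set Qd = Qs: 422.5 - 3P = 319 + 8.5P.
103.5 = 11.5P, so P* = 9.
Q* = 422.5 − 3(9) = 395.5.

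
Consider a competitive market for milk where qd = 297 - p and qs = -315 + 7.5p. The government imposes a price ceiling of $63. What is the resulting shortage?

Equilibrium price would be p* = 72, so the ceiling at 63 binds.
At p = 63: qd = 297 − 1(63) = 234, qs = -315 + 7.5(63) = 157.5.
Shortage = 234 − 157.5 = 76.5.

Shortage = 76.5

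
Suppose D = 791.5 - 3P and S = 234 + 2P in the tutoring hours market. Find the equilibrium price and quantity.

P* = 111.5, Q* = 457

Set D = S: 791.5 - 3P = 234 + 2P.
557.5 = 5P, so P* = 111.5.
Q* = 791.5 − 3(111.5) = 457.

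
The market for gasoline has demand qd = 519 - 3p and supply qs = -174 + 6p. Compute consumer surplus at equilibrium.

Consumer surplus = 13824

Equilibrium: 519 - 3p = -174 + 6p gives p* = 77, q* = 288.
Demand choke price (qd = 0): p = 173.
CS = ½(173 − 77)(288) = 13824.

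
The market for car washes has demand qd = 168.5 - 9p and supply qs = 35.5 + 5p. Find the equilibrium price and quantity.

p* = 9.5, q* = 83

Set qd = qs: 168.5 - 9p = 35.5 + 5p.
133 = 14p, so p* = 9.5.
q* = 168.5 − 9(9.5) = 83.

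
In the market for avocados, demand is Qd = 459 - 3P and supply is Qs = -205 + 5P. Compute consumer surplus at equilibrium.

Consumer surplus = 7350

Equilibrium: 459 - 3P = -205 + 5P gives P* = 83, Q* = 210.
Demand choke price (Qd = 0): P = 153.
CS = ½(153 − 83)(210) = 7350.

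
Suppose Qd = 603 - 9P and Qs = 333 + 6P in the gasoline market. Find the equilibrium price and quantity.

P* = 18, Q* = 441

Set Qd = Qs: 603 - 9P = 333 + 6P.
270 = 15P, so P* = 18.
Q* = 603 − 9(18) = 441.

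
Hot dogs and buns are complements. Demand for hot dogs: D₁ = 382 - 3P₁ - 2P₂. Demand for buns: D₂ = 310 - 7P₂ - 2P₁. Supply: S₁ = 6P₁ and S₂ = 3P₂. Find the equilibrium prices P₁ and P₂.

Market 1: 382 - 3P₁ - 2P₂ = 6P₁ → 9P₁ + 2P₂ = 382.
Market 2: 10P₂ + 2P₁ = 310.
Eliminating P₂: 10×(1) − 2×(2) gives 86P₁ = 3200, so P₁ = 1600/43.
Back-substitute into (2): P₂ = (310 − 2×1600/43) / 10 = 1013/43.

P₁ = 1600/43, P₂ = 1013/43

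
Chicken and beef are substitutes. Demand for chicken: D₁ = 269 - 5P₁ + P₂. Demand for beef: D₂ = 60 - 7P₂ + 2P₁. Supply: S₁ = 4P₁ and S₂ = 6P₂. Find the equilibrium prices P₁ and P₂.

P₁ = 3557/115, P₂ = 1078/115

Market 1: 269 - 5P₁ + P₂ = 4P₁ → 9P₁ - P₂ = 269.
Market 2: 13P₂ - 2P₁ = 60.
Eliminating P₂: 13×(1) + 1×(2) gives 115P₁ = 3557, so P₁ = 3557/115.
Back-substitute into (2): P₂ = (60 + 2×3557/115) / 13 = 1078/115.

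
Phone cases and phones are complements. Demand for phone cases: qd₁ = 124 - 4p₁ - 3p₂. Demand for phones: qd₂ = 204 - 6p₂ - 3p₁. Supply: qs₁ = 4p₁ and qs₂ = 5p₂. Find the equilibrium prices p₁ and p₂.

p₁ = 752/79, p₂ = 1260/79

Market 1: 124 - 4p₁ - 3p₂ = 4p₁ → 8p₁ + 3p₂ = 124.
Market 2: 11p₂ + 3p₁ = 204.
Eliminating p₂: 11×(1) − 3×(2) gives 79p₁ = 752, so p₁ = 752/79.
Back-substitute into (2): p₂ = (204 − 3×752/79) / 11 = 1260/79.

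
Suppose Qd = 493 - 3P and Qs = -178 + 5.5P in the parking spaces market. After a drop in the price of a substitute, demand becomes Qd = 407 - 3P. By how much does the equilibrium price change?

Original equilibrium: P* = 1342/17, Q* = 4355/17.
New equilibrium: 407 - 3P = -178 + 5.5P, so 585 = 8.5P and P' = 1170/17; Q' = 407 − 3(1170/17) = 3409/17.
Change in price: 1170/17 − 1342/17 = -172/17.

ΔP = -172/17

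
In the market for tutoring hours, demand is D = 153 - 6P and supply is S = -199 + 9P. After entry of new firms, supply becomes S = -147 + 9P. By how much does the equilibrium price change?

ΔP = -52/15

Original equilibrium: P* = 352/15, Q* = 12.2.
New equilibrium: 153 - 6P = -147 + 9P, so 300 = 15P and P' = 20; Q' = 153 − 6(20) = 33.
Change in price: 20 − 352/15 = -52/15.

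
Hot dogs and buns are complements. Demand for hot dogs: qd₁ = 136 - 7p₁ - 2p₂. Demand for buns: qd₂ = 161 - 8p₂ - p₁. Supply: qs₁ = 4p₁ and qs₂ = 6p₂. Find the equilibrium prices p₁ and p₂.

p₁ = 791/76, p₂ = 1635/152

Market 1: 136 - 7p₁ - 2p₂ = 4p₁ → 11p₁ + 2p₂ = 136.
Market 2: 14p₂ + p₁ = 161.
Eliminating p₂: 14×(1) − 2×(2) gives 152p₁ = 1582, so p₁ = 791/76.
Back-substitute into (2): p₂ = (161 − 1×791/76) / 14 = 1635/152.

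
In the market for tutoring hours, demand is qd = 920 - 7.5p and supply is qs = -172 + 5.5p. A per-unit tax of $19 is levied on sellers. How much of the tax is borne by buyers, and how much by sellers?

Buyers bear 209/26, sellers bear 285/26

Pre-tax equilibrium: p* = 84, q* = 290.
Tax on sellers shifts supply to qs = -172 + 5.5(p − 19) = -276.5 + 5.5p.
920 - 7.5p = -276.5 + 5.5p gives buyer price pb = 2393/26; sellers receive ps = 2393/26 − 19 = 1899/26.
New quantity: q = 920 − 7.5(2393/26) = 11945/52.
Buyer burden = 2393/26 − 84 = 209/26; seller burden = 84 − 1899/26 = 285/26.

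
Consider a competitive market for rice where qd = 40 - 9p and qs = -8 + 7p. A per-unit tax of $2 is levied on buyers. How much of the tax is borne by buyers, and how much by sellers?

Pre-tax equilibrium: p* = 3, q* = 13.
Tax on buyers shifts demand to qd = 40 − 9(p + 2) = 22 - 9p.
22 - 9p = -8 + 7p gives seller price ps = 1.875; buyers pay pb = 1.875 + 2 = 3.875.
New quantity: q = 40 − 9(3.875) = 5.125.
Buyer burden = 3.875 − 3 = 0.875; seller burden = 3 − 1.875 = 1.125.

Buyers bear $0.875, sellers bear $1.125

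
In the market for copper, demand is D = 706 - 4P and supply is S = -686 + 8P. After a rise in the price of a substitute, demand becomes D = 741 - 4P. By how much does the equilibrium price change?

ΔP = 35/12

Original equilibrium: P* = 116, Q* = 242.
New equilibrium: 741 - 4P = -686 + 8P, so 1427 = 12P and P' = 1427/12; Q' = 741 − 4(1427/12) = 796/3.
Change in price: 1427/12 − 116 = 35/12.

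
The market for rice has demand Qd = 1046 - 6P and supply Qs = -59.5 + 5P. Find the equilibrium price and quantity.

Set Qd = Qs: 1046 - 6P = -59.5 + 5P.
1105.5 = 11P, so P* = 100.5.
Q* = 1046 − 6(100.5) = 443.

P* = 100.5, Q* = 443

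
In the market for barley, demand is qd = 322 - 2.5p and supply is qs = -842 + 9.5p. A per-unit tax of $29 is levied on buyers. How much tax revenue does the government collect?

Pre-tax equilibrium: p* = 97, q* = 79.5.
Tax on buyers shifts demand to qd = 322 − 2.5(p + 29) = 249.5 - 2.5p.
249.5 - 2.5p = -842 + 9.5p gives seller price ps = 2183/24; buyers pay pb = 2183/24 + 29 = 2879/24.
New quantity: q = 322 − 2.5(2879/24) = 1061/48.
Revenue = 29 × 1061/48 = 30769/48.

Tax revenue = 30769/48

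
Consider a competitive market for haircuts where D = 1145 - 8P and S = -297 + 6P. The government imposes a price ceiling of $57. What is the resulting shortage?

Equilibrium price would be P* = 103, so the ceiling at 57 binds.
At P = 57: D = 1145 − 8(57) = 689, S = -297 + 6(57) = 45.
Shortage = 689 − 45 = 644.

Shortage = 644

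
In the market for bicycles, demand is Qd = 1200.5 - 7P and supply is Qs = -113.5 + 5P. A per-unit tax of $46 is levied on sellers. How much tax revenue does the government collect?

Tax revenue = 41377/3

Pre-tax equilibrium: P* = 109.5, Q* = 434.
Tax on sellers shifts supply to Qs = -113.5 + 5(P − 46) = -343.5 + 5P.
1200.5 - 7P = -343.5 + 5P gives buyer price Pb = 386/3; sellers receive Ps = 386/3 − 46 = 248/3.
New quantity: Q = 1200.5 − 7(386/3) = 1799/6.
Revenue = 46 × 1799/6 = 41377/3.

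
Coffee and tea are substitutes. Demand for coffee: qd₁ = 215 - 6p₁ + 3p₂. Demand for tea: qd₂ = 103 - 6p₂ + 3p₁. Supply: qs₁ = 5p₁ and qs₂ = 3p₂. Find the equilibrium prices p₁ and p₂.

p₁ = 374/15, p₂ = 889/45

Market 1: 215 - 6p₁ + 3p₂ = 5p₁ → 11p₁ - 3p₂ = 215.
Market 2: 9p₂ - 3p₁ = 103.
Eliminating p₂: 9×(1) + 3×(2) gives 90p₁ = 2244, so p₁ = 374/15.
Back-substitute into (2): p₂ = (103 + 3×374/15) / 9 = 889/45.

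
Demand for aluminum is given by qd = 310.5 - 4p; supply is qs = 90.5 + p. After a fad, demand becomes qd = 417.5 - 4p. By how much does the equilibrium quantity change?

Original equilibrium: p* = 44, q* = 134.5.
New equilibrium: 417.5 - 4p = 90.5 + p, so 327 = 5p and p' = 65.4; q' = 417.5 − 4(65.4) = 155.9.
Change in quantity: 155.9 − 134.5 = 21.4.

Δq = 21.4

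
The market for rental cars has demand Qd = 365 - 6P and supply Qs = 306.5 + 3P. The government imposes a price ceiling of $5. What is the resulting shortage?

Equilibrium price would be P* = 6.5, so the ceiling at 5 binds.
At P = 5: Qd = 365 − 6(5) = 335, Qs = 306.5 + 3(5) = 321.5.
Shortage = 335 − 321.5 = 13.5.

Shortage = 13.5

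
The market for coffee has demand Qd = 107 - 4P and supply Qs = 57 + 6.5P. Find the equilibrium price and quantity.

Set Qd = Qs: 107 - 4P = 57 + 6.5P.
50 = 10.5P, so P* = 100/21.
Q* = 107 − 4(100/21) = 1847/21.

P* = 100/21, Q* = 1847/21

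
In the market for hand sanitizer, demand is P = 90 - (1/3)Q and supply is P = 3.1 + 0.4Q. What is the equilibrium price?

Set the two price expressions equal: 90 - (1/3)Q = 3.1 + 0.4Q.
86.9 = (11/15)Q, so Q* = 118.5.
P* = 90 − (1/3)(118.5) = 50.5.

P* = 50.5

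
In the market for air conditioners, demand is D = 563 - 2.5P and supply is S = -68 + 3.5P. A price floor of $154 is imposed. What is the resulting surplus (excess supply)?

Surplus = 293

Equilibrium price would be P* = 631/6, so the floor at 154 binds.
At P = 154: D = 178, S = 471.
Surplus = 471 − 178 = 293.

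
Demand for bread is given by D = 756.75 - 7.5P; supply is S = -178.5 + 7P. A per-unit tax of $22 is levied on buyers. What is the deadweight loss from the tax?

Pre-tax equilibrium: P* = 64.5, Q* = 273.
Tax on buyers shifts demand to D = 756.75 − 7.5(P + 22) = 591.75 - 7.5P.
591.75 - 7.5P = -178.5 + 7P gives seller price Ps = 3081/58; buyers pay Pb = 3081/58 + 22 = 4357/58.
New quantity: Q = 756.75 − 7.5(4357/58) = 5607/29.
DWL = ½ × 22 × (273 − 5607/29) = 25410/29.

Deadweight loss = 25410/29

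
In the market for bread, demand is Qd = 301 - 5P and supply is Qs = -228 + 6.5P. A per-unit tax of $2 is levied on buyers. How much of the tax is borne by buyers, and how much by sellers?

Pre-tax equilibrium: P* = 46, Q* = 71.
Tax on buyers shifts demand to Qd = 301 − 5(P + 2) = 291 - 5P.
291 - 5P = -228 + 6.5P gives seller price Ps = 1038/23; buyers pay Pb = 1038/23 + 2 = 1084/23.
New quantity: Q = 301 − 5(1084/23) = 1503/23.
Buyer burden = 1084/23 − 46 = 26/23; seller burden = 46 − 1038/23 = 20/23.

Buyers bear 26/23, sellers bear 20/23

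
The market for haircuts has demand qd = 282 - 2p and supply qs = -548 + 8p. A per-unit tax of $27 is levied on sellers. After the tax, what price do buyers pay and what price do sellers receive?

Buyers pay $104.6, sellers receive $77.6

Pre-tax equilibrium: p* = 83, q* = 116.
Tax on sellers shifts supply to qs = -548 + 8(p − 27) = -764 + 8p.
282 - 2p = -764 + 8p gives buyer price pb = 104.6; sellers receive ps = 104.6 − 27 = 77.6.
New quantity: q = 282 − 2(104.6) = 72.8.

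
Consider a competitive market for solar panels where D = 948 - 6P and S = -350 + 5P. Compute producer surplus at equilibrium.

Producer surplus = 5760

Equilibrium: 948 - 6P = -350 + 5P gives P* = 118, Q* = 240.
Supply starts at P = 70 (where S = 0).
PS = ½(118 − 70)(240) = 5760.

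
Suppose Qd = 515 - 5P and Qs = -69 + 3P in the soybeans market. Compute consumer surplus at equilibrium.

Equilibrium: 515 - 5P = -69 + 3P gives P* = 73, Q* = 150.
Demand choke price (Qd = 0): P = 103.
CS = ½(103 − 73)(150) = 2250.

Consumer surplus = 2250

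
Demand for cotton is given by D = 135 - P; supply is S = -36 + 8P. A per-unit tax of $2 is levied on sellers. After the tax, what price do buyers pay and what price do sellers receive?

Buyers pay 187/9, sellers receive 169/9

Pre-tax equilibrium: P* = 19, Q* = 116.
Tax on sellers shifts supply to S = -36 + 8(P − 2) = -52 + 8P.
135 - P = -52 + 8P gives buyer price Pb = 187/9; sellers receive Ps = 187/9 − 2 = 169/9.
New quantity: Q = 135 − 1(187/9) = 1028/9.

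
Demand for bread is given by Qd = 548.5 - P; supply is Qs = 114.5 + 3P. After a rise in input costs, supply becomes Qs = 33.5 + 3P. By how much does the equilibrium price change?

ΔP = 20.25

Original equilibrium: P* = 108.5, Q* = 440.
New equilibrium: 548.5 - P = 33.5 + 3P, so 515 = 4P and P' = 128.75; Q' = 548.5 − 1(128.75) = 419.75.
Change in price: 128.75 − 108.5 = 20.25.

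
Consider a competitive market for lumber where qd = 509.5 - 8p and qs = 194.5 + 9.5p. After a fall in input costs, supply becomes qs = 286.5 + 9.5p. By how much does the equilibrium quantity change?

Δq = 1472/35

Original equilibrium: p* = 18, q* = 365.5.
New equilibrium: 509.5 - 8p = 286.5 + 9.5p, so 223 = 17.5p and p' = 446/35; q' = 509.5 − 8(446/35) = 28529/70.
Change in quantity: 28529/70 − 365.5 = 1472/35.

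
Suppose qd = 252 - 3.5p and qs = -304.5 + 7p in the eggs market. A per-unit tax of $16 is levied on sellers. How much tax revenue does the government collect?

Tax revenue = 1400/3

Pre-tax equilibrium: p* = 53, q* = 66.5.
Tax on sellers shifts supply to qs = -304.5 + 7(p − 16) = -416.5 + 7p.
252 - 3.5p = -416.5 + 7p gives buyer price pb = 191/3; sellers receive ps = 191/3 − 16 = 143/3.
New quantity: q = 252 − 3.5(191/3) = 175/6.
Revenue = 16 × 175/6 = 1400/3.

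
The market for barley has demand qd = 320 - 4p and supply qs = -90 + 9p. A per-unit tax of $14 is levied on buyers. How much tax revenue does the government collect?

Pre-tax equilibrium: p* = 410/13, q* = 2520/13.
Tax on buyers shifts demand to qd = 320 − 4(p + 14) = 264 - 4p.
264 - 4p = -90 + 9p gives seller price ps = 354/13; buyers pay pb = 354/13 + 14 = 536/13.
New quantity: q = 320 − 4(536/13) = 2016/13.
Revenue = 14 × 2016/13 = 28224/13.

Tax revenue = 28224/13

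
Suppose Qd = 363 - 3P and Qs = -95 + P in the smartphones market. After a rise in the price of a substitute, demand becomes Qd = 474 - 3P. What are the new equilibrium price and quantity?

P' = 142.25, Q' = 47.25

Original equilibrium: P* = 114.5, Q* = 19.5.
New equilibrium: 474 - 3P = -95 + P, so 569 = 4P and P' = 142.25; Q' = 474 − 3(142.25) = 47.25.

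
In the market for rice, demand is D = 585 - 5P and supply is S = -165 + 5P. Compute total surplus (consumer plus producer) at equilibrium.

Equilibrium: 585 - 5P = -165 + 5P gives P* = 75, Q* = 210.
Demand choke price: P = 117; supply starts at P = 33.
CS = ½(117 − 75)(210) = 4410; PS = ½(75 − 33)(210) = 4410.

Total surplus = 8820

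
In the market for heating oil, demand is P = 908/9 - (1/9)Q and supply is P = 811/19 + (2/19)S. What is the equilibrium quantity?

Q* = 269

Set the two price expressions equal: 908/9 - (1/9)Q = 811/19 + (2/19)Q.
9953/171 = (37/171)Q, so Q* = 269.
P* = 908/9 − (1/9)(269) = 71.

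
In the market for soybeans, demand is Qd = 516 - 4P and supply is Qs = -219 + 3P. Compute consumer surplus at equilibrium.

Consumer surplus = 1152

Equilibrium: 516 - 4P = -219 + 3P gives P* = 105, Q* = 96.
Demand choke price (Qd = 0): P = 129.
CS = ½(129 − 105)(96) = 1152.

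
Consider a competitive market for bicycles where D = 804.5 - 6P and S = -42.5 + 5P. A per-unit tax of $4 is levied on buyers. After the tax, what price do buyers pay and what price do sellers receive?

Buyers pay 867/11, sellers receive 823/11

Pre-tax equilibrium: P* = 77, Q* = 342.5.
Tax on buyers shifts demand to D = 804.5 − 6(P + 4) = 780.5 - 6P.
780.5 - 6P = -42.5 + 5P gives seller price Ps = 823/11; buyers pay Pb = 823/11 + 4 = 867/11.
New quantity: Q = 804.5 − 6(867/11) = 7295/22.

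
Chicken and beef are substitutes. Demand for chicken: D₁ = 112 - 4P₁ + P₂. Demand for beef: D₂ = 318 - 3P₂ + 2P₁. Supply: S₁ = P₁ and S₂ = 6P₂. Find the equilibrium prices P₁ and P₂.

Market 1: 112 - 4P₁ + P₂ = P₁ → 5P₁ - P₂ = 112.
Market 2: 9P₂ - 2P₁ = 318.
Eliminating P₂: 9×(1) + 1×(2) gives 43P₁ = 1326, so P₁ = 1326/43.
Back-substitute into (2): P₂ = (318 + 2×1326/43) / 9 = 1814/43.

P₁ = 1326/43, P₂ = 1814/43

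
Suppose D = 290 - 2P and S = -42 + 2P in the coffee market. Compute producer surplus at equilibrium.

Equilibrium: 290 - 2P = -42 + 2P gives P* = 83, Q* = 124.
Supply starts at P = 21 (where S = 0).
PS = ½(83 − 21)(124) = 3844.

Producer surplus = 3844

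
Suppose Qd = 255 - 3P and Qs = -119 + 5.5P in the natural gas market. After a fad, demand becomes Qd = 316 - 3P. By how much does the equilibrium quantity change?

Original equilibrium: P* = 44, Q* = 123.
New equilibrium: 316 - 3P = -119 + 5.5P, so 435 = 8.5P and P' = 870/17; Q' = 316 − 3(870/17) = 2762/17.
Change in quantity: 2762/17 − 123 = 671/17.

ΔQ = 671/17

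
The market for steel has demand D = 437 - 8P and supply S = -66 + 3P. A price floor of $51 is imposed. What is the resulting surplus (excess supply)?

Surplus = 58

Equilibrium price would be P* = 503/11, so the floor at 51 binds.
At P = 51: D = 29, S = 87.
Surplus = 87 − 29 = 58.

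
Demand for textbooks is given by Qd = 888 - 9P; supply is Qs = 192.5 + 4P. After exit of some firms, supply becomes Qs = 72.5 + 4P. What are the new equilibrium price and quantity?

Original equilibrium: P* = 53.5, Q* = 406.5.
New equilibrium: 888 - 9P = 72.5 + 4P, so 815.5 = 13P and P' = 1631/26; Q' = 888 − 9(1631/26) = 8409/26.

P' = 1631/26, Q' = 8409/26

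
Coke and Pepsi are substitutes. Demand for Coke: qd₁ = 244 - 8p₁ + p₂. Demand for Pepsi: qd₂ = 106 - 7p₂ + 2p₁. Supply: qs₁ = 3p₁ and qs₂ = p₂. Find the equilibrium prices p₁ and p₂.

Market 1: 244 - 8p₁ + p₂ = 3p₁ → 11p₁ - p₂ = 244.
Market 2: 8p₂ - 2p₁ = 106.
Eliminating p₂: 8×(1) + 1×(2) gives 86p₁ = 2058, so p₁ = 1029/43.
Back-substitute into (2): p₂ = (106 + 2×1029/43) / 8 = 827/43.

p₁ = 1029/43, p₂ = 827/43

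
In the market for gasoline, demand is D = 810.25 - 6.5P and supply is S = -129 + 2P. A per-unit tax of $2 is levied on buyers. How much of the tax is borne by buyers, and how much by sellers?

Pre-tax equilibrium: P* = 110.5, Q* = 92.
Tax on buyers shifts demand to D = 810.25 − 6.5(P + 2) = 797.25 - 6.5P.
797.25 - 6.5P = -129 + 2P gives seller price Ps = 3705/34; buyers pay Pb = 3705/34 + 2 = 3773/34.
New quantity: Q = 810.25 − 6.5(3773/34) = 1512/17.
Buyer burden = 3773/34 − 110.5 = 8/17; seller burden = 110.5 − 3705/34 = 26/17.

Buyers bear 8/17, sellers bear 26/17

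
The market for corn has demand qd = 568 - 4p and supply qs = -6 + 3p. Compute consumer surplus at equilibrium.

Equilibrium: 568 - 4p = -6 + 3p gives p* = 82, q* = 240.
Demand choke price (qd = 0): p = 142.
CS = ½(142 − 82)(240) = 7200.

Consumer surplus = 7200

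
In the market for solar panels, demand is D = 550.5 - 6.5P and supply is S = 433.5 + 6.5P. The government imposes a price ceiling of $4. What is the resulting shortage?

Shortage = 65

Equilibrium price would be P* = 9, so the ceiling at 4 binds.
At P = 4: D = 550.5 − 6.5(4) = 524.5, S = 433.5 + 6.5(4) = 459.5.
Shortage = 524.5 − 459.5 = 65.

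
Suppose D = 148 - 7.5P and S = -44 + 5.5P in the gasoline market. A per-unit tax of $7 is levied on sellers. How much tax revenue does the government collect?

Tax revenue = 5467/52

Pre-tax equilibrium: P* = 192/13, Q* = 484/13.
Tax on sellers shifts supply to S = -44 + 5.5(P − 7) = -82.5 + 5.5P.
148 - 7.5P = -82.5 + 5.5P gives buyer price Pb = 461/26; sellers receive Ps = 461/26 − 7 = 279/26.
New quantity: Q = 148 − 7.5(461/26) = 781/52.
Revenue = 7 × 781/52 = 5467/52.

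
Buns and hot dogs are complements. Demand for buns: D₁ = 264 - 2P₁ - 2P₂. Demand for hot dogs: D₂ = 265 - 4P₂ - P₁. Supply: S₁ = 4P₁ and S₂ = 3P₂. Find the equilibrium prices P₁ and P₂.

Market 1: 264 - 2P₁ - 2P₂ = 4P₁ → 6P₁ + 2P₂ = 264.
Market 2: 7P₂ + P₁ = 265.
Eliminating P₂: 7×(1) − 2×(2) gives 40P₁ = 1318, so P₁ = 32.95.
Back-substitute into (2): P₂ = (265 − 1×32.95) / 7 = 33.15.

P₁ = 32.95, P₂ = 33.15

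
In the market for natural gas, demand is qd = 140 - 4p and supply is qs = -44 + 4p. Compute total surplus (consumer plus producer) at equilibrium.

Equilibrium: 140 - 4p = -44 + 4p gives p* = 23, q* = 48.
Demand choke price: p = 35; supply starts at p = 11.
CS = ½(35 − 23)(48) = 288; PS = ½(23 − 11)(48) = 288.

Total surplus = 576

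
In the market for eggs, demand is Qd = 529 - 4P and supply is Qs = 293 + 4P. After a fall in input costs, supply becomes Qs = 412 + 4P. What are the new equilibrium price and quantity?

Original equilibrium: P* = 29.5, Q* = 411.
New equilibrium: 529 - 4P = 412 + 4P, so 117 = 8P and P' = 14.625; Q' = 529 − 4(14.625) = 470.5.

P' = 14.625, Q' = 470.5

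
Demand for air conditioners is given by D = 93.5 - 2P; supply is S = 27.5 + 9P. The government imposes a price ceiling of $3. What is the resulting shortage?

Shortage = 33

Equilibrium price would be P* = 6, so the ceiling at 3 binds.
At P = 3: D = 93.5 − 2(3) = 87.5, S = 27.5 + 9(3) = 54.5.
Shortage = 87.5 − 54.5 = 33.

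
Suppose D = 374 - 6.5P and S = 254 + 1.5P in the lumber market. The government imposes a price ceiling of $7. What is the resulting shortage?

Shortage = 64

Equilibrium price would be P* = 15, so the ceiling at 7 binds.
At P = 7: D = 374 − 6.5(7) = 328.5, S = 254 + 1.5(7) = 264.5.
Shortage = 328.5 − 264.5 = 64.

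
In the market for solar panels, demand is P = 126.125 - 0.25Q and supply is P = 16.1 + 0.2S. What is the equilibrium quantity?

Set the two price expressions equal: 126.125 - 0.25Q = 16.1 + 0.2Q.
110.025 = 0.45Q, so Q* = 244.5.
P* = 126.125 − (0.25)(244.5) = 65.

Q* = 244.5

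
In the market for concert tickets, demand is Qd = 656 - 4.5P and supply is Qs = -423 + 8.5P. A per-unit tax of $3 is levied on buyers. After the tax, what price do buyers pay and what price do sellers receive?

Pre-tax equilibrium: P* = 83, Q* = 282.5.
Tax on buyers shifts demand to Qd = 656 − 4.5(P + 3) = 642.5 - 4.5P.
642.5 - 4.5P = -423 + 8.5P gives seller price Ps = 2131/26; buyers pay Pb = 2131/26 + 3 = 2209/26.
New quantity: Q = 656 − 4.5(2209/26) = 14231/52.

Buyers pay 2209/26, sellers receive 2131/26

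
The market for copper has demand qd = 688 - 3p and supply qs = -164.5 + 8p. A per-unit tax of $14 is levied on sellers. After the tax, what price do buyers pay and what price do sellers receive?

Buyers pay 1929/22, sellers receive 1621/22

Pre-tax equilibrium: p* = 77.5, q* = 455.5.
Tax on sellers shifts supply to qs = -164.5 + 8(p − 14) = -276.5 + 8p.
688 - 3p = -276.5 + 8p gives buyer price pb = 1929/22; sellers receive ps = 1929/22 − 14 = 1621/22.
New quantity: q = 688 − 3(1929/22) = 9349/22.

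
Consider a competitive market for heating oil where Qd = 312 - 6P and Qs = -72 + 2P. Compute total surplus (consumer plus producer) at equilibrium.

Total surplus = 192

Equilibrium: 312 - 6P = -72 + 2P gives P* = 48, Q* = 24.
Demand choke price: P = 52; supply starts at P = 36.
CS = ½(52 − 48)(24) = 48; PS = ½(48 − 36)(24) = 144.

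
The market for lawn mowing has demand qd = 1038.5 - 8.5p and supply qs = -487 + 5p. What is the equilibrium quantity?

Set qd = qs: 1038.5 - 8.5p = -487 + 5p.
1525.5 = 13.5p, so p* = 113.
q* = 1038.5 − 8.5(113) = 78.

q* = 78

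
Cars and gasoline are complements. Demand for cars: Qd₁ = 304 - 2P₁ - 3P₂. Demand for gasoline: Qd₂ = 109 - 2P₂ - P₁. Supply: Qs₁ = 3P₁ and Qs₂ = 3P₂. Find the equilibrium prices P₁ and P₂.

P₁ = 1193/22, P₂ = 241/22

Market 1: 304 - 2P₁ - 3P₂ = 3P₁ → 5P₁ + 3P₂ = 304.
Market 2: 5P₂ + P₁ = 109.
Eliminating P₂: 5×(1) − 3×(2) gives 22P₁ = 1193, so P₁ = 1193/22.
Back-substitute into (2): P₂ = (109 − 1×1193/22) / 5 = 241/22.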